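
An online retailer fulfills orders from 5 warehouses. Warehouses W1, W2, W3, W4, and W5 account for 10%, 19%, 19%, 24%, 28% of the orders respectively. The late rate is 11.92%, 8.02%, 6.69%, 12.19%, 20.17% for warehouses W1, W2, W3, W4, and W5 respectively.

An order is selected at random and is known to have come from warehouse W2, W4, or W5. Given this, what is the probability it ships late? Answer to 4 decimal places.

0.1422

Let S = {W2, W4, W5}.
P(S) = 0.19 + 0.24 + 0.28 = 0.71.
P(L ∩ S) = 0.0802·0.19 + 0.1219·0.24 + 0.2017·0.28 = 0.015238 + 0.029256 + 0.056476 = 0.10097.
P(L | S) = 0.10097 / 0.71 = 0.142211…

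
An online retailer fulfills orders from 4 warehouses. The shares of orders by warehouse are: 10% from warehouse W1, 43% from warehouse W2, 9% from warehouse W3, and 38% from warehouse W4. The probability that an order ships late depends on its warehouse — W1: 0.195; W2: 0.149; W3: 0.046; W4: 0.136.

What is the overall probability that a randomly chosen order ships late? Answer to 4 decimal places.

0.1394

By the law of total probability,
P(L) = P(L|W1)·P(W1) + P(L|W2)·P(W2) + P(L|W3)·P(W3) + P(L|W4)·P(W4)
      = 0.195·0.1 + 0.149·0.43 + 0.046·0.09 + 0.136·0.38
      = 0.0195 + 0.06407 + 0.00414 + 0.05168 = 0.13939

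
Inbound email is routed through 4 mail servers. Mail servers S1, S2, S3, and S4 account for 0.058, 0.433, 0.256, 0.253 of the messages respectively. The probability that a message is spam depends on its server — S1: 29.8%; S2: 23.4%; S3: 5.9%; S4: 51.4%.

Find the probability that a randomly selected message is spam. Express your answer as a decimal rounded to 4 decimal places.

P(S) ≈ 0.2638

P(S) = P(S|S1)·P(S1) + P(S|S2)·P(S2) + P(S|S3)·P(S3) + P(S|S4)·P(S4)
      = 0.298·0.058 + 0.234·0.433 + 0.059·0.256 + 0.514·0.253
      = 0.017284 + 0.101322 + 0.015104 + 0.130042 = 0.263752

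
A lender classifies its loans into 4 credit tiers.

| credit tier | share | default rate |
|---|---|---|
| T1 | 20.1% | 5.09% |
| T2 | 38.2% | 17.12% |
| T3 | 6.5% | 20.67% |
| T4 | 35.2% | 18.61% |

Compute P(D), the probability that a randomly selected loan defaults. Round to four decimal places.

P(D) = P(D|T1)·P(T1) + P(D|T2)·P(T2) + P(D|T3)·P(T3) + P(D|T4)·P(T4)
      = 0.0509·0.201 + 0.1712·0.382 + 0.2067·0.065 + 0.1861·0.352
      = 0.0102309 + 0.0653984 + 0.0134355 + 0.0655072 = 0.154572

P(D) ≈ 0.1546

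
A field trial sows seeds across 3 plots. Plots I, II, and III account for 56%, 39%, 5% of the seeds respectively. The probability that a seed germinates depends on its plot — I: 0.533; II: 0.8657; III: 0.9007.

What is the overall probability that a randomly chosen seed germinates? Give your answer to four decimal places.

P(G) = P(G|I)·P(I) + P(G|II)·P(II) + P(G|III)·P(III)
      = 0.533·0.56 + 0.8657·0.39 + 0.9007·0.05
      = 0.29848 + 0.337623 + 0.045035 = 0.681138

P(G) ≈ 0.6811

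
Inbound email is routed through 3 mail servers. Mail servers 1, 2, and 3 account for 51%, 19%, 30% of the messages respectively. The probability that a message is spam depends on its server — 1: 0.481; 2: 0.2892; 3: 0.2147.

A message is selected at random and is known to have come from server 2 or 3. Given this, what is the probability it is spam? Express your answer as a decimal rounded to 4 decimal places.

P(S|J) ≈ 0.2436

Let J = {2, 3}.
P(J) = 0.19 + 0.3 = 0.49.
P(S ∩ J) = 0.2892·0.19 + 0.2147·0.3 = 0.054948 + 0.06441 = 0.119358.
P(S | J) = 0.119358 / 0.49 = 0.243588…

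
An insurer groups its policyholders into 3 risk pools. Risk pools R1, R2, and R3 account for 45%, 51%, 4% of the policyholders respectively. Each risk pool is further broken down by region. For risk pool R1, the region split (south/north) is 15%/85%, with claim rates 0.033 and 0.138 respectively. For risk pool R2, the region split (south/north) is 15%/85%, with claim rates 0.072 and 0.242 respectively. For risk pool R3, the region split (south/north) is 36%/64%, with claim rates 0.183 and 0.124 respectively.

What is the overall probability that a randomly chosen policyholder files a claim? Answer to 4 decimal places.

0.1712

P(C|R1) = 0.15·0.033 + 0.85·0.138 = 0.00495 + 0.1173 = 0.12225
P(C|R2) = 0.15·0.072 + 0.85·0.242 = 0.0108 + 0.2057 = 0.2165
P(C|R3) = 0.36·0.183 + 0.64·0.124 = 0.06588 + 0.07936 = 0.14524
Then overall,
P(C) = 0.45·0.12225 + 0.51·0.2165 + 0.04·0.14524
      = 0.0550125 + 0.110415 + 0.0058096 = 0.1712371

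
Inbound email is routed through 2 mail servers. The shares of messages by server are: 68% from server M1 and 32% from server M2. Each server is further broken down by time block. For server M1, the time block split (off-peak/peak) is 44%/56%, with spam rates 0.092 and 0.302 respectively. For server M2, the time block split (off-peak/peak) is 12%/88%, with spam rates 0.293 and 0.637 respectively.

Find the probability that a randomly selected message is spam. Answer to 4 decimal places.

0.3332

P(S|M1) = 0.44·0.092 + 0.56·0.302 = 0.04048 + 0.16912 = 0.2096
P(S|M2) = 0.12·0.293 + 0.88·0.637 = 0.03516 + 0.56056 = 0.59572
By total probability over the outer partition,
P(S) = 0.68·0.2096 + 0.32·0.59572
      = 0.142528 + 0.1906304 = 0.3331584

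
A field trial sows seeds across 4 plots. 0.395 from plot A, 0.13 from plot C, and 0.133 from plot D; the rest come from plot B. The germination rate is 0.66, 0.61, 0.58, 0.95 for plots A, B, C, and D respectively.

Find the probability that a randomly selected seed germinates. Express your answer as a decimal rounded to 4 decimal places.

P(B) = 1 − (0.395 + 0.13 + 0.133) = 0.342.
P(G) = P(G|A)·P(A) + P(G|B)·P(B) + P(G|C)·P(C) + P(G|D)·P(D)
      = 0.66·0.395 + 0.61·0.342 + 0.58·0.13 + 0.95·0.133
      = 0.2607 + 0.20862 + 0.0754 + 0.12635 = 0.67107

P(G) ≈ 0.6711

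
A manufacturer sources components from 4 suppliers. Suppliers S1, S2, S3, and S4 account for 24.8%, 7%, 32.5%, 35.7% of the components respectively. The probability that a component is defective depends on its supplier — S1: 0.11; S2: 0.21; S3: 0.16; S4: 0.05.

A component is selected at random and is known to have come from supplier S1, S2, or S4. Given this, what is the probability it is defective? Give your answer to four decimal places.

0.0886

Let S = {S1, S2, S4}.
P(S) = 0.248 + 0.07 + 0.357 = 0.675.
P(D ∩ S) = 0.11·0.248 + 0.21·0.07 + 0.05·0.357 = 0.02728 + 0.0147 + 0.01785 = 0.05983.
P(D | S) = 0.05983 / 0.675 = 0.088637…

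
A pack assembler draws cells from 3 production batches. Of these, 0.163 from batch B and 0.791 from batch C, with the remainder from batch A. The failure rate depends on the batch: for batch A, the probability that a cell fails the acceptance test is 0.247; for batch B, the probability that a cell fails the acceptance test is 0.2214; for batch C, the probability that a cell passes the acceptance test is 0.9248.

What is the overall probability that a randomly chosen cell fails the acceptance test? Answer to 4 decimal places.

P(A) = 1 − (0.163 + 0.791) = 0.046.
P(F|C) = 1 − 0.9248 = 0.0752.
P(F) = P(F|A)·P(A) + P(F|B)·P(B) + P(F|C)·P(C)
      = 0.247·0.046 + 0.2214·0.163 + 0.0752·0.791
      = 0.011362 + 0.0360882 + 0.0594832 = 0.1069334

0.1069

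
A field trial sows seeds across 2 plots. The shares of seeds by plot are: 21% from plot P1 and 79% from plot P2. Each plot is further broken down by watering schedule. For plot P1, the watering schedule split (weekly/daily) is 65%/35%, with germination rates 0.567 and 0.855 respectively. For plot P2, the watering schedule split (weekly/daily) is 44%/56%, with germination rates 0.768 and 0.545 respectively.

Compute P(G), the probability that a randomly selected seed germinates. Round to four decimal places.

0.6483

P(G|P1) = 0.65·0.567 + 0.35·0.855 = 0.36855 + 0.29925 = 0.6678
P(G|P2) = 0.44·0.768 + 0.56·0.545 = 0.33792 + 0.3052 = 0.64312
By total probability over the outer partition,
P(G) = 0.21·0.6678 + 0.79·0.64312
      = 0.140238 + 0.5080648 = 0.6483028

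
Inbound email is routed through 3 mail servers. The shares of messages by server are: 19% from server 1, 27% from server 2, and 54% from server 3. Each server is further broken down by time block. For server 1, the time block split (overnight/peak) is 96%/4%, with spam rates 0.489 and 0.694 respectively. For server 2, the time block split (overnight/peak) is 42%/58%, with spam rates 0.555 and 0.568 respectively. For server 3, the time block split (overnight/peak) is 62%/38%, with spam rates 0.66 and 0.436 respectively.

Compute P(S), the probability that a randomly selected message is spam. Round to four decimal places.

P(S|1) = 0.96·0.489 + 0.04·0.694 = 0.46944 + 0.02776 = 0.4972
P(S|2) = 0.42·0.555 + 0.58·0.568 = 0.2331 + 0.32944 = 0.56254
P(S|3) = 0.62·0.66 + 0.38·0.436 = 0.4092 + 0.16568 = 0.57488
Then overall,
P(S) = 0.19·0.4972 + 0.27·0.56254 + 0.54·0.57488
      = 0.094468 + 0.1518858 + 0.3104352 = 0.556789

0.5568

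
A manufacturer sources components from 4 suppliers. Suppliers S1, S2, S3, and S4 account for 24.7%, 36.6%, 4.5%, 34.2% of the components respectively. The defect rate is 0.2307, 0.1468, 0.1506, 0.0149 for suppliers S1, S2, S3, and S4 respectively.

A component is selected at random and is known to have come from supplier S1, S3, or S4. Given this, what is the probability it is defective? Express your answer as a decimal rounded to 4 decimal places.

P(D|S) ≈ 0.1086

Let S = {S1, S3, S4}.
P(S) = 0.247 + 0.045 + 0.342 = 0.634.
P(D ∩ S) = 0.2307·0.247 + 0.1506·0.045 + 0.0149·0.342 = 0.0569829 + 0.006777 + 0.0050958 = 0.0688557.
P(D | S) = 0.0688557 / 0.634 = 0.108605…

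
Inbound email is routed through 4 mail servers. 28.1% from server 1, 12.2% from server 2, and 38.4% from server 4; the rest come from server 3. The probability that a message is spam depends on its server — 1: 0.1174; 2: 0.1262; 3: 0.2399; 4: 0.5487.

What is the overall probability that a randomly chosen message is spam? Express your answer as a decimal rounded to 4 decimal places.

P(S) ≈ 0.3102

P(3) = 1 − (0.281 + 0.122 + 0.384) = 0.213.
P(S) = P(S|1)·P(1) + P(S|2)·P(2) + P(S|3)·P(3) + P(S|4)·P(4)
      = 0.1174·0.281 + 0.1262·0.122 + 0.2399·0.213 + 0.5487·0.384
      = 0.0329894 + 0.0153964 + 0.0510987 + 0.2107008 = 0.3101853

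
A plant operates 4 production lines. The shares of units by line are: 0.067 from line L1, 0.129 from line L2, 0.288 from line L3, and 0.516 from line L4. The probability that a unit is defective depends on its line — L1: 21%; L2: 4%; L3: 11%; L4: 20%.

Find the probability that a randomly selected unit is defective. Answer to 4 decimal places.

P(D) ≈ 0.1541

Using total probability over the partition,
P(D) = P(D|L1)·P(L1) + P(D|L2)·P(L2) + P(D|L3)·P(L3) + P(D|L4)·P(L4)
      = 0.21·0.067 + 0.04·0.129 + 0.11·0.288 + 0.2·0.516
      = 0.01407 + 0.00516 + 0.03168 + 0.1032 = 0.15411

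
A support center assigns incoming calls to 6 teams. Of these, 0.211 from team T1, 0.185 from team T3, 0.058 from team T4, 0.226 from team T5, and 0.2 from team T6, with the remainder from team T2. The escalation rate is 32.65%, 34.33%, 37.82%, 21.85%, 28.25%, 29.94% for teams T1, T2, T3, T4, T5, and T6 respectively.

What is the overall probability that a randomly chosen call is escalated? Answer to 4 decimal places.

P(T2) = 1 − (0.211 + 0.185 + 0.058 + 0.226 + 0.2) = 0.12.
Using total probability over the partition,
P(E) = P(E|T1)·P(T1) + P(E|T2)·P(T2) + P(E|T3)·P(T3) + P(E|T4)·P(T4) + P(E|T5)·P(T5) + P(E|T6)·P(T6)
      = 0.3265·0.211 + 0.3433·0.12 + 0.3782·0.185 + 0.2185·0.058 + 0.2825·0.226 + 0.2994·0.2
      = 0.0688915 + 0.041196 + 0.069967 + 0.012673 + 0.063845 + 0.05988 = 0.3164525

P(E) ≈ 0.3165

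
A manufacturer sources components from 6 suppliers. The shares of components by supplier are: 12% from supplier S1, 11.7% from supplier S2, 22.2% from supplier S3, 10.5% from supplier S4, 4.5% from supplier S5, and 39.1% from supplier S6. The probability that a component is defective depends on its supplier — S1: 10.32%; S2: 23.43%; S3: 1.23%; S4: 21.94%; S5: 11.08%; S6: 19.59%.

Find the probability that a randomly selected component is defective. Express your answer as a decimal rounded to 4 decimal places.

By the law of total probability,
P(D) = P(D|S1)·P(S1) + P(D|S2)·P(S2) + P(D|S3)·P(S3) + P(D|S4)·P(S4) + P(D|S5)·P(S5) + P(D|S6)·P(S6)
      = 0.1032·0.12 + 0.2343·0.117 + 0.0123·0.222 + 0.2194·0.105 + 0.1108·0.045 + 0.1959·0.391
      = 0.012384 + 0.0274131 + 0.0027306 + 0.023037 + 0.004986 + 0.0765969 = 0.1471476

0.1471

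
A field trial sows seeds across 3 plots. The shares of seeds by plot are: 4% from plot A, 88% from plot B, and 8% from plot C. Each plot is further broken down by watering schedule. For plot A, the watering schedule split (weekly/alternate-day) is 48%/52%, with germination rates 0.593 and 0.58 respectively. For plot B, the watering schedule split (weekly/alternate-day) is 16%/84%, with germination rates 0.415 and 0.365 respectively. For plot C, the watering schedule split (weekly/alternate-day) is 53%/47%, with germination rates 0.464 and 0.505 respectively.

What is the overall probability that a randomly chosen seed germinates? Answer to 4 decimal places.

0.3904

P(G|A) = 0.48·0.593 + 0.52·0.58 = 0.28464 + 0.3016 = 0.58624
P(G|B) = 0.16·0.415 + 0.84·0.365 = 0.0664 + 0.3066 = 0.373
P(G|C) = 0.53·0.464 + 0.47·0.505 = 0.24592 + 0.23735 = 0.48327
Then overall,
P(G) = 0.04·0.58624 + 0.88·0.373 + 0.08·0.48327
      = 0.0234496 + 0.32824 + 0.0386616 = 0.3903512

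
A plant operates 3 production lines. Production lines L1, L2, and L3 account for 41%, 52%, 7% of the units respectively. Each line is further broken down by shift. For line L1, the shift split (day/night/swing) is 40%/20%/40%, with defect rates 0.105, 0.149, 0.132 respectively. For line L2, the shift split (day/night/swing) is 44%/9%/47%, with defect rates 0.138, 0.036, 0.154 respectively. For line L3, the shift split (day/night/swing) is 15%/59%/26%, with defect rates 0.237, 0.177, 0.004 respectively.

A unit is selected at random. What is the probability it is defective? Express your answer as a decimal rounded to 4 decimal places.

0.1319

P(D|L1) = 0.4·0.105 + 0.2·0.149 + 0.4·0.132 = 0.042 + 0.0298 + 0.0528 = 0.1246
P(D|L2) = 0.44·0.138 + 0.09·0.036 + 0.47·0.154 = 0.06072 + 0.00324 + 0.07238 = 0.13634
P(D|L3) = 0.15·0.237 + 0.59·0.177 + 0.26·0.004 = 0.03555 + 0.10443 + 0.00104 = 0.14102
Then overall,
P(D) = 0.41·0.1246 + 0.52·0.13634 + 0.07·0.14102
      = 0.051086 + 0.0708968 + 0.0098714 = 0.1318542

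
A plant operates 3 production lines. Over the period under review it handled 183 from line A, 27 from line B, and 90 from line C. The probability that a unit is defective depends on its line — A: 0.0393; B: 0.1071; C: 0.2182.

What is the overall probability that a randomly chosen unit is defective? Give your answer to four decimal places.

Total: 183 + 27 + 90 = 300.
P(A) = 183/300 = 0.61. P(B) = 27/300 = 0.09. P(C) = 90/300 = 0.3.
P(D) = P(D|A)·P(A) + P(D|B)·P(B) + P(D|C)·P(C)
      = 0.0393·0.61 + 0.1071·0.09 + 0.2182·0.3
      = 0.023973 + 0.009639 + 0.06546 = 0.099072

P(D) ≈ 0.0991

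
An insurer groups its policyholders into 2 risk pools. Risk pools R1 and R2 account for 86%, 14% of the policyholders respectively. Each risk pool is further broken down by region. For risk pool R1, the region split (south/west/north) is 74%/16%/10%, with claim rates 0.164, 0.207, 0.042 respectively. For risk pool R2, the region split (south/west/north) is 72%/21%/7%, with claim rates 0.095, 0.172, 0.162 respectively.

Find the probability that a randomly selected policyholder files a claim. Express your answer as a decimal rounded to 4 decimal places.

P(C|R1) = 0.74·0.164 + 0.16·0.207 + 0.1·0.042 = 0.12136 + 0.03312 + 0.0042 = 0.15868
P(C|R2) = 0.72·0.095 + 0.21·0.172 + 0.07·0.162 = 0.0684 + 0.03612 + 0.01134 = 0.11586
By total probability over the outer partition,
P(C) = 0.86·0.15868 + 0.14·0.11586
      = 0.1364648 + 0.0162204 = 0.1526852

0.1527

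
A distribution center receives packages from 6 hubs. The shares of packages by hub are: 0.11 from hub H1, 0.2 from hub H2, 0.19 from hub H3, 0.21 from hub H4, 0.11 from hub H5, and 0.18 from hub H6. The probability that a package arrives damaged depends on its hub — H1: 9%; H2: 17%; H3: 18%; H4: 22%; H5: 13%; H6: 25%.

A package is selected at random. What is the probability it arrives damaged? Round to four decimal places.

By the law of total probability,
P(D) = P(D|H1)·P(H1) + P(D|H2)·P(H2) + P(D|H3)·P(H3) + P(D|H4)·P(H4) + P(D|H5)·P(H5) + P(D|H6)·P(H6)
      = 0.09·0.11 + 0.17·0.2 + 0.18·0.19 + 0.22·0.21 + 0.13·0.11 + 0.25·0.18
      = 0.0099 + 0.034 + 0.0342 + 0.0462 + 0.0143 + 0.045 = 0.1836

P(D) ≈ 0.1836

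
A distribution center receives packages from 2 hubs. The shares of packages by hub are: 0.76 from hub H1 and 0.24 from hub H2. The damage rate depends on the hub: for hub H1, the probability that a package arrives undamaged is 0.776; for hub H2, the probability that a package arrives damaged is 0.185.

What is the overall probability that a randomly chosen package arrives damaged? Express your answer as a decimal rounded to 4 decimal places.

P(D|H1) = 1 − 0.776 = 0.224.
P(D) = P(D|H1)·P(H1) + P(D|H2)·P(H2)
      = 0.224·0.76 + 0.185·0.24
      = 0.17024 + 0.0444 = 0.21464

0.2146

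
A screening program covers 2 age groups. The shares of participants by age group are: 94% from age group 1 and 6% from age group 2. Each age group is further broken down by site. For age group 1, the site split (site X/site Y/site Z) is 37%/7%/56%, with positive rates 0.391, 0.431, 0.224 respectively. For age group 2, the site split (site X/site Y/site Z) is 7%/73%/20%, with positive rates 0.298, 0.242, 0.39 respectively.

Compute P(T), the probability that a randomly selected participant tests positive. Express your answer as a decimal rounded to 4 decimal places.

P(T|1) = 0.37·0.391 + 0.07·0.431 + 0.56·0.224 = 0.14467 + 0.03017 + 0.12544 = 0.30028
P(T|2) = 0.07·0.298 + 0.73·0.242 + 0.2·0.39 = 0.02086 + 0.17666 + 0.078 = 0.27552
Then overall,
P(T) = 0.94·0.30028 + 0.06·0.27552
      = 0.2822632 + 0.0165312 = 0.2987944

0.2988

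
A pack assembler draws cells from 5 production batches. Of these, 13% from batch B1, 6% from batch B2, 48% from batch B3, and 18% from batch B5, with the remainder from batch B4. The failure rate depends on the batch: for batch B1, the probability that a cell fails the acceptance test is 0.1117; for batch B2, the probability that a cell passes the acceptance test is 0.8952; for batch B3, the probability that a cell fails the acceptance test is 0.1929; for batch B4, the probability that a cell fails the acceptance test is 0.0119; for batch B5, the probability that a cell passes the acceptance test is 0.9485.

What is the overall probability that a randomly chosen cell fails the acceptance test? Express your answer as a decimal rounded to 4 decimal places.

P(F) ≈ 0.1245

P(B4) = 1 − (0.13 + 0.06 + 0.48 + 0.18) = 0.15.
P(F|B2) = 1 − 0.8952 = 0.1048.
P(F|B5) = 1 − 0.9485 = 0.0515.
P(F) = P(F|B1)·P(B1) + P(F|B2)·P(B2) + P(F|B3)·P(B3) + P(F|B4)·P(B4) + P(F|B5)·P(B5)
      = 0.1117·0.13 + 0.1048·0.06 + 0.1929·0.48 + 0.0119·0.15 + 0.0515·0.18
      = 0.014521 + 0.006288 + 0.092592 + 0.001785 + 0.00927 = 0.124456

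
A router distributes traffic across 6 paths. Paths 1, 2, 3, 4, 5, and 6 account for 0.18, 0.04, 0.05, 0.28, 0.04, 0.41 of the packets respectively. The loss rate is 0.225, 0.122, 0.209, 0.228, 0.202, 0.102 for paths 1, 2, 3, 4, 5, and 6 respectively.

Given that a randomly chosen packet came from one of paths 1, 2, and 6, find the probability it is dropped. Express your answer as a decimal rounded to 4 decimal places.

Let S = {1, 2, 6}.
P(S) = 0.18 + 0.04 + 0.41 = 0.63.
P(L ∩ S) = 0.225·0.18 + 0.122·0.04 + 0.102·0.41 = 0.0405 + 0.00488 + 0.04182 = 0.0872.
P(L | S) = 0.0872 / 0.63 = 0.138413…

0.1384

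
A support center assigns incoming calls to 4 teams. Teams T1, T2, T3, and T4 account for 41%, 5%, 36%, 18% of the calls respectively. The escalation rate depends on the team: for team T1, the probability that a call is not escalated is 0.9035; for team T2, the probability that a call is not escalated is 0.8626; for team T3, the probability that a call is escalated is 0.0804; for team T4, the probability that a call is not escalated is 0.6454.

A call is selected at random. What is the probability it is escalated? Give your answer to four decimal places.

P(E) ≈ 0.1392

P(E|T1) = 1 − 0.9035 = 0.0965.
P(E|T2) = 1 − 0.8626 = 0.1374.
P(E|T4) = 1 − 0.6454 = 0.3546.
P(E) = P(E|T1)·P(T1) + P(E|T2)·P(T2) + P(E|T3)·P(T3) + P(E|T4)·P(T4)
      = 0.0965·0.41 + 0.1374·0.05 + 0.0804·0.36 + 0.3546·0.18
      = 0.039565 + 0.00687 + 0.028944 + 0.063828 = 0.139207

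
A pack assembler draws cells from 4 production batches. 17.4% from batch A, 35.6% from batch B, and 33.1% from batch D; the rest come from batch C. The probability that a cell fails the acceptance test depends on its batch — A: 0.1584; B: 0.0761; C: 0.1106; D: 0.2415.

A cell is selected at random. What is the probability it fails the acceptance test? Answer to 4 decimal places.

P(C) = 1 − (0.174 + 0.356 + 0.331) = 0.139.
P(F) = P(F|A)·P(A) + P(F|B)·P(B) + P(F|C)·P(C) + P(F|D)·P(D)
      = 0.1584·0.174 + 0.0761·0.356 + 0.1106·0.139 + 0.2415·0.331
      = 0.0275616 + 0.0270916 + 0.0153734 + 0.0799365 = 0.1499631

0.1500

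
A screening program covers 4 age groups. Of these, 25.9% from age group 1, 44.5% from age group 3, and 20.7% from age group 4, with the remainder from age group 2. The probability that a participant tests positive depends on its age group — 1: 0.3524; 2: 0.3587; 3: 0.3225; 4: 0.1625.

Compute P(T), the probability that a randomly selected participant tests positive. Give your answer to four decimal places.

P(2) = 1 − (0.259 + 0.445 + 0.207) = 0.089.
Using total probability over the partition,
P(T) = P(T|1)·P(1) + P(T|2)·P(2) + P(T|3)·P(3) + P(T|4)·P(4)
      = 0.3524·0.259 + 0.3587·0.089 + 0.3225·0.445 + 0.1625·0.207
      = 0.0912716 + 0.0319243 + 0.1435125 + 0.0336375 = 0.3003459

P(T) ≈ 0.3003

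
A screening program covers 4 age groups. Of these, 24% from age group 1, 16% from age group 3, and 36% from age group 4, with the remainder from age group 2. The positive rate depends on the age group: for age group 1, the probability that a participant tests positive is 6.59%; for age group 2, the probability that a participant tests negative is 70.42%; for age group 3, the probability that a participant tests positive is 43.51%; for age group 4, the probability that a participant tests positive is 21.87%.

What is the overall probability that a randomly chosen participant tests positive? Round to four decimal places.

0.2352

P(2) = 1 − (0.24 + 0.16 + 0.36) = 0.24.
P(T|2) = 1 − 0.7042 = 0.2958.
P(T) = P(T|1)·P(1) + P(T|2)·P(2) + P(T|3)·P(3) + P(T|4)·P(4)
      = 0.0659·0.24 + 0.2958·0.24 + 0.4351·0.16 + 0.2187·0.36
      = 0.015816 + 0.070992 + 0.069616 + 0.078732 = 0.235156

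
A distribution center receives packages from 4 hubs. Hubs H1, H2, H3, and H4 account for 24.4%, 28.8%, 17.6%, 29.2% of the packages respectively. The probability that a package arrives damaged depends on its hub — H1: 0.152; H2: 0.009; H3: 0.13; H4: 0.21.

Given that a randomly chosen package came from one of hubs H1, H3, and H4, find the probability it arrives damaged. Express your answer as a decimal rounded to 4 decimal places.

Let S = {H1, H3, H4}.
P(S) = 0.244 + 0.176 + 0.292 = 0.712.
P(D ∩ S) = 0.152·0.244 + 0.13·0.176 + 0.21·0.292 = 0.037088 + 0.02288 + 0.06132 = 0.121288.
P(D | S) = 0.121288 / 0.712 = 0.170348…

P(D|S) ≈ 0.1703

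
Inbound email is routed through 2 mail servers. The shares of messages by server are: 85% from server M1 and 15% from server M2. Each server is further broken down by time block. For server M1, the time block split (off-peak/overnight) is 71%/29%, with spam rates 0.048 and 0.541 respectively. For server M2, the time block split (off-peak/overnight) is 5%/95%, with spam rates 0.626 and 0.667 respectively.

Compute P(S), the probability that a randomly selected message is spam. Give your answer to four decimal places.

P(S) ≈ 0.2621

P(S|M1) = 0.71·0.048 + 0.29·0.541 = 0.03408 + 0.15689 = 0.19097
P(S|M2) = 0.05·0.626 + 0.95·0.667 = 0.0313 + 0.63365 = 0.66495
Then overall,
P(S) = 0.85·0.19097 + 0.15·0.66495
      = 0.1623245 + 0.0997425 = 0.262067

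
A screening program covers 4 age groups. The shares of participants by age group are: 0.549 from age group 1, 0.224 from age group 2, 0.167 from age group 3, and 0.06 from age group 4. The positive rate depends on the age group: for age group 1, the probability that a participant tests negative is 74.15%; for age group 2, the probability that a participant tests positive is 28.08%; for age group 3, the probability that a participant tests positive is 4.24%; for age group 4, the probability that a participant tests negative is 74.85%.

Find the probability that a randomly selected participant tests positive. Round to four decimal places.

P(T) ≈ 0.2270

P(T|1) = 1 − 0.7415 = 0.2585.
P(T|4) = 1 − 0.7485 = 0.2515.
Using total probability over the partition,
P(T) = P(T|1)·P(1) + P(T|2)·P(2) + P(T|3)·P(3) + P(T|4)·P(4)
      = 0.2585·0.549 + 0.2808·0.224 + 0.0424·0.167 + 0.2515·0.06
      = 0.1419165 + 0.0628992 + 0.0070808 + 0.01509 = 0.2269865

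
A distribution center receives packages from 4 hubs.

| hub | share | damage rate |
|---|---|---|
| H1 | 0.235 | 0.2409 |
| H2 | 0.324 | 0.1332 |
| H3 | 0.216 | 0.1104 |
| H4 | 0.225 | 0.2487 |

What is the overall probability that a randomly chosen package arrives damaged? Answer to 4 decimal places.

P(D) = P(D|H1)·P(H1) + P(D|H2)·P(H2) + P(D|H3)·P(H3) + P(D|H4)·P(H4)
      = 0.2409·0.235 + 0.1332·0.324 + 0.1104·0.216 + 0.2487·0.225
      = 0.0566115 + 0.0431568 + 0.0238464 + 0.0559575 = 0.1795722

P(D) ≈ 0.1796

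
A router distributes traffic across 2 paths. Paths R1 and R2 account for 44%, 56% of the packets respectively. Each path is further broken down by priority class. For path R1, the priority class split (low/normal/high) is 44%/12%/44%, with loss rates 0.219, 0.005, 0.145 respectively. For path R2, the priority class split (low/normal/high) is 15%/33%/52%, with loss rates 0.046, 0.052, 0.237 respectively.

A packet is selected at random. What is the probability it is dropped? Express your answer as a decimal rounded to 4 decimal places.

P(L) ≈ 0.1532

P(L|R1) = 0.44·0.219 + 0.12·0.005 + 0.44·0.145 = 0.09636 + 0.0006 + 0.0638 = 0.16076
P(L|R2) = 0.15·0.046 + 0.33·0.052 + 0.52·0.237 = 0.0069 + 0.01716 + 0.12324 = 0.1473
Then overall,
P(L) = 0.44·0.16076 + 0.56·0.1473
      = 0.0707344 + 0.082488 = 0.1532224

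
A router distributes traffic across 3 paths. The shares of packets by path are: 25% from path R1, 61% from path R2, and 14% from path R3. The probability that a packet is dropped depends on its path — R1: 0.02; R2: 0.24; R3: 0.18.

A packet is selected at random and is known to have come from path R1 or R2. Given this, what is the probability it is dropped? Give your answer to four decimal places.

0.1760

Let S = {R1, R2}.
P(S) = 0.25 + 0.61 = 0.86.
P(L ∩ S) = 0.02·0.25 + 0.24·0.61 = 0.005 + 0.1464 = 0.1514.
P(L | S) = 0.1514 / 0.86 = 0.176047…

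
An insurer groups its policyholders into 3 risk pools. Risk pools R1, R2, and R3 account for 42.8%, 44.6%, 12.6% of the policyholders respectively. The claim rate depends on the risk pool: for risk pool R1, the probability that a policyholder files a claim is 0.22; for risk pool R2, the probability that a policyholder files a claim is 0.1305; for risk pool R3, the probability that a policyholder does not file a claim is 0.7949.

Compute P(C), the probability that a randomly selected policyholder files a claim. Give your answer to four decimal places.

0.1782

P(C|R3) = 1 − 0.7949 = 0.2051.
By the law of total probability,
P(C) = P(C|R1)·P(R1) + P(C|R2)·P(R2) + P(C|R3)·P(R3)
      = 0.22·0.428 + 0.1305·0.446 + 0.2051·0.126
      = 0.09416 + 0.058203 + 0.0258426 = 0.1782056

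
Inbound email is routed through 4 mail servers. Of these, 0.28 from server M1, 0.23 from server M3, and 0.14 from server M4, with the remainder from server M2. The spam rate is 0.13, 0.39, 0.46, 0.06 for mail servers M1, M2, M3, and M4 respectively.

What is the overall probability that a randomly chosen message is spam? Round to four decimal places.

P(M2) = 1 − (0.28 + 0.23 + 0.14) = 0.35.
P(S) = P(S|M1)·P(M1) + P(S|M2)·P(M2) + P(S|M3)·P(M3) + P(S|M4)·P(M4)
      = 0.13·0.28 + 0.39·0.35 + 0.46·0.23 + 0.06·0.14
      = 0.0364 + 0.1365 + 0.1058 + 0.0084 = 0.2871

P(S) ≈ 0.2871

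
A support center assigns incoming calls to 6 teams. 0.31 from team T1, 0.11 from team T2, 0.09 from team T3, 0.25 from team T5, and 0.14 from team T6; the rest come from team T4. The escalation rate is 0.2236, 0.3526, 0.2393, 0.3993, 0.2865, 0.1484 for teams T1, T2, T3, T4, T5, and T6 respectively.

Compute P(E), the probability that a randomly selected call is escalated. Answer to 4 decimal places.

P(T4) = 1 − (0.31 + 0.11 + 0.09 + 0.25 + 0.14) = 0.1.
P(E) = P(E|T1)·P(T1) + P(E|T2)·P(T2) + P(E|T3)·P(T3) + P(E|T4)·P(T4) + P(E|T5)·P(T5) + P(E|T6)·P(T6)
      = 0.2236·0.31 + 0.3526·0.11 + 0.2393·0.09 + 0.3993·0.1 + 0.2865·0.25 + 0.1484·0.14
      = 0.069316 + 0.038786 + 0.021537 + 0.03993 + 0.071625 + 0.020776 = 0.26197

P(E) ≈ 0.2620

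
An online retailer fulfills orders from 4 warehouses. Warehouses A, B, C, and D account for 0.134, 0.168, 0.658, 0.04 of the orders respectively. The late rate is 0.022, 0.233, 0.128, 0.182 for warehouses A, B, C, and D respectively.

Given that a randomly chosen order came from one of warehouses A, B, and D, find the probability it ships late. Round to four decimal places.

0.1444

Let S = {A, B, D}.
P(S) = 0.134 + 0.168 + 0.04 = 0.342.
P(L ∩ S) = 0.022·0.134 + 0.233·0.168 + 0.182·0.04 = 0.002948 + 0.039144 + 0.00728 = 0.049372.
P(L | S) = 0.049372 / 0.342 = 0.144363…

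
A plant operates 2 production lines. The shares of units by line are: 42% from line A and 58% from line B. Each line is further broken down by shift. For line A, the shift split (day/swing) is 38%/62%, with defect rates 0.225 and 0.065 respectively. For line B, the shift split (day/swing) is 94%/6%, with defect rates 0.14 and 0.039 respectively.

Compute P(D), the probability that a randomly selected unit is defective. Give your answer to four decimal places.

0.1305

P(D|A) = 0.38·0.225 + 0.62·0.065 = 0.0855 + 0.0403 = 0.1258
P(D|B) = 0.94·0.14 + 0.06·0.039 = 0.1316 + 0.00234 = 0.13394
Then overall,
P(D) = 0.42·0.1258 + 0.58·0.13394
      = 0.052836 + 0.0776852 = 0.1305212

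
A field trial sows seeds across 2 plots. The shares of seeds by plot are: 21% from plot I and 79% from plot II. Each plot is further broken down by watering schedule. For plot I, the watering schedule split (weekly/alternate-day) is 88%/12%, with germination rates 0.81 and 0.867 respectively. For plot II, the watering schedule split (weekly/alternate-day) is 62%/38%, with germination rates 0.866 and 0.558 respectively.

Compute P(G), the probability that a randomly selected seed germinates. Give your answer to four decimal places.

P(G|I) = 0.88·0.81 + 0.12·0.867 = 0.7128 + 0.10404 = 0.81684
P(G|II) = 0.62·0.866 + 0.38·0.558 = 0.53692 + 0.21204 = 0.74896
Then overall,
P(G) = 0.21·0.81684 + 0.79·0.74896
      = 0.1715364 + 0.5916784 = 0.7632148

0.7632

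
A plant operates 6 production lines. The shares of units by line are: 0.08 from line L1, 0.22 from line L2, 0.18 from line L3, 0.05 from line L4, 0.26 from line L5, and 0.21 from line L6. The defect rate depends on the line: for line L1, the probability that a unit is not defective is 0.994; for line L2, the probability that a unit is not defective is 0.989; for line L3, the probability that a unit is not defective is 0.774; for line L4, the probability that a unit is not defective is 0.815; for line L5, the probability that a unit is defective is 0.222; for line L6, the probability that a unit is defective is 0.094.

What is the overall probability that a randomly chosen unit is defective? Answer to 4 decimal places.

0.1303

P(D|L1) = 1 − 0.994 = 0.006.
P(D|L2) = 1 − 0.989 = 0.011.
P(D|L3) = 1 − 0.774 = 0.226.
P(D|L4) = 1 − 0.815 = 0.185.
P(D) = P(D|L1)·P(L1) + P(D|L2)·P(L2) + P(D|L3)·P(L3) + P(D|L4)·P(L4) + P(D|L5)·P(L5) + P(D|L6)·P(L6)
      = 0.006·0.08 + 0.011·0.22 + 0.226·0.18 + 0.185·0.05 + 0.222·0.26 + 0.094·0.21
      = 0.00048 + 0.00242 + 0.04068 + 0.00925 + 0.05772 + 0.01974 = 0.13029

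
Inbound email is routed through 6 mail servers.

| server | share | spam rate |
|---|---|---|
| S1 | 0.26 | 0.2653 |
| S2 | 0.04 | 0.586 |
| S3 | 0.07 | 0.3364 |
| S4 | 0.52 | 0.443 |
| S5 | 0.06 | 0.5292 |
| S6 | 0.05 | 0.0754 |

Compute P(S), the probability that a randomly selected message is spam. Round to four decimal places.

P(S) = P(S|S1)·P(S1) + P(S|S2)·P(S2) + P(S|S3)·P(S3) + P(S|S4)·P(S4) + P(S|S5)·P(S5) + P(S|S6)·P(S6)
      = 0.2653·0.26 + 0.586·0.04 + 0.3364·0.07 + 0.443·0.52 + 0.5292·0.06 + 0.0754·0.05
      = 0.068978 + 0.02344 + 0.023548 + 0.23036 + 0.031752 + 0.00377 = 0.381848

P(S) ≈ 0.3818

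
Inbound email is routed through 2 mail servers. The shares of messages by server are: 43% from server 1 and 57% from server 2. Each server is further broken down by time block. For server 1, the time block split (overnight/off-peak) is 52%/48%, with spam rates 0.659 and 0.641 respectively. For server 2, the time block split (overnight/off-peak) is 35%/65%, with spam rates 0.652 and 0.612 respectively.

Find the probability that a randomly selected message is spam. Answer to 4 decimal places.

P(S|1) = 0.52·0.659 + 0.48·0.641 = 0.34268 + 0.30768 = 0.65036
P(S|2) = 0.35·0.652 + 0.65·0.612 = 0.2282 + 0.3978 = 0.626
By total probability over the outer partition,
P(S) = 0.43·0.65036 + 0.57·0.626
      = 0.2796548 + 0.35682 = 0.6364748

0.6365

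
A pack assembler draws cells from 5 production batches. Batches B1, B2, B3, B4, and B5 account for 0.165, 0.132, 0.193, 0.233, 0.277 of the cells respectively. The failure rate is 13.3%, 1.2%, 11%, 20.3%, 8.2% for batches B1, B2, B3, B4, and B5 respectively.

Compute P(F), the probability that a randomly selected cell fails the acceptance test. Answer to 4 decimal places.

P(F) ≈ 0.1148

P(F) = P(F|B1)·P(B1) + P(F|B2)·P(B2) + P(F|B3)·P(B3) + P(F|B4)·P(B4) + P(F|B5)·P(B5)
      = 0.133·0.165 + 0.012·0.132 + 0.11·0.193 + 0.203·0.233 + 0.082·0.277
      = 0.021945 + 0.001584 + 0.02123 + 0.047299 + 0.022714 = 0.114772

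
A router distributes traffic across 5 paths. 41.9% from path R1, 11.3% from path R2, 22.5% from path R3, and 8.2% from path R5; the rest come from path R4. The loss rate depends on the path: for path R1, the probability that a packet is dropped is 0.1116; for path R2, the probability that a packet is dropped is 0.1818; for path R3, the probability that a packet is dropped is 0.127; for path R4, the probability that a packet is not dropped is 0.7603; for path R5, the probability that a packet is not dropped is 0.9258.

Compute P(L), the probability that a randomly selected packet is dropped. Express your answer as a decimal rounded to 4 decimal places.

P(L) ≈ 0.1406

P(R4) = 1 − (0.419 + 0.113 + 0.225 + 0.082) = 0.161.
P(L|R4) = 1 − 0.7603 = 0.2397.
P(L|R5) = 1 − 0.9258 = 0.0742.
P(L) = P(L|R1)·P(R1) + P(L|R2)·P(R2) + P(L|R3)·P(R3) + P(L|R4)·P(R4) + P(L|R5)·P(R5)
      = 0.1116·0.419 + 0.1818·0.113 + 0.127·0.225 + 0.2397·0.161 + 0.0742·0.082
      = 0.0467604 + 0.0205434 + 0.028575 + 0.0385917 + 0.0060844 = 0.1405549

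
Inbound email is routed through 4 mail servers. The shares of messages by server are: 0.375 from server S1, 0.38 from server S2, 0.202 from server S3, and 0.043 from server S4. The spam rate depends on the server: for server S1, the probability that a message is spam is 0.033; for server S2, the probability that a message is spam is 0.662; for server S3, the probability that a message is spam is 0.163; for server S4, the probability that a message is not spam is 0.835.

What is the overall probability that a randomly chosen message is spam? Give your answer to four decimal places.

P(S|S4) = 1 − 0.835 = 0.165.
Using total probability over the partition,
P(S) = P(S|S1)·P(S1) + P(S|S2)·P(S2) + P(S|S3)·P(S3) + P(S|S4)·P(S4)
      = 0.033·0.375 + 0.662·0.38 + 0.163·0.202 + 0.165·0.043
      = 0.012375 + 0.25156 + 0.032926 + 0.007095 = 0.303956

P(S) ≈ 0.3040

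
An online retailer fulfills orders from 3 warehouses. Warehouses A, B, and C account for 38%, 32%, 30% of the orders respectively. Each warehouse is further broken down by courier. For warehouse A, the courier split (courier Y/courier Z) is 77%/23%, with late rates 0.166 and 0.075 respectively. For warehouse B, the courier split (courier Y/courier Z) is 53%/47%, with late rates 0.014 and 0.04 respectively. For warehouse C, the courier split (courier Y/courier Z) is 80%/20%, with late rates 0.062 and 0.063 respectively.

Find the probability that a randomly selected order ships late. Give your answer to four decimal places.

P(L) ≈ 0.0822

P(L|A) = 0.77·0.166 + 0.23·0.075 = 0.12782 + 0.01725 = 0.14507
P(L|B) = 0.53·0.014 + 0.47·0.04 = 0.00742 + 0.0188 = 0.02622
P(L|C) = 0.8·0.062 + 0.2·0.063 = 0.0496 + 0.0126 = 0.0622
Then overall,
P(L) = 0.38·0.14507 + 0.32·0.02622 + 0.3·0.0622
      = 0.0551266 + 0.0083904 + 0.01866 = 0.082177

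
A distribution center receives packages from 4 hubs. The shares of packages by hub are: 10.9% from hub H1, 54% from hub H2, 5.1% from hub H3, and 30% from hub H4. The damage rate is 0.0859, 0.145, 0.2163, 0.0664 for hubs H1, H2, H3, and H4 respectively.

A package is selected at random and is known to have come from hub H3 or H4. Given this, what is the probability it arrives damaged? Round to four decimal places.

0.0882

Let S = {H3, H4}.
P(S) = 0.051 + 0.3 = 0.351.
P(D ∩ S) = 0.2163·0.051 + 0.0664·0.3 = 0.0110313 + 0.01992 = 0.0309513.
P(D | S) = 0.0309513 / 0.351 = 0.088180…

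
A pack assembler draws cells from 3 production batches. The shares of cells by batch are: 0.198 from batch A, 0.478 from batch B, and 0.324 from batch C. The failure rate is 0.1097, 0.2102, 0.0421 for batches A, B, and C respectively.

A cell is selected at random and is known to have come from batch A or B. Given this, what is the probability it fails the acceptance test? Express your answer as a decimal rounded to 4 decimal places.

Let S = {A, B}.
P(S) = 0.198 + 0.478 = 0.676.
P(F ∩ S) = 0.1097·0.198 + 0.2102·0.478 = 0.0217206 + 0.1004756 = 0.1221962.
P(F | S) = 0.1221962 / 0.676 = 0.180764…

P(F|S) ≈ 0.1808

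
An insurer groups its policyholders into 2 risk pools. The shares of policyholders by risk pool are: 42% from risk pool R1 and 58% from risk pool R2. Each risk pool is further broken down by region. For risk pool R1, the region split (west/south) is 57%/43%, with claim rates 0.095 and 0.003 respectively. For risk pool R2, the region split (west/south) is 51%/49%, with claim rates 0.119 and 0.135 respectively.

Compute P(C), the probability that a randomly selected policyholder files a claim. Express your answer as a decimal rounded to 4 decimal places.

0.0969

P(C|R1) = 0.57·0.095 + 0.43·0.003 = 0.05415 + 0.00129 = 0.05544
P(C|R2) = 0.51·0.119 + 0.49·0.135 = 0.06069 + 0.06615 = 0.12684
Then overall,
P(C) = 0.42·0.05544 + 0.58·0.12684
      = 0.0232848 + 0.0735672 = 0.096852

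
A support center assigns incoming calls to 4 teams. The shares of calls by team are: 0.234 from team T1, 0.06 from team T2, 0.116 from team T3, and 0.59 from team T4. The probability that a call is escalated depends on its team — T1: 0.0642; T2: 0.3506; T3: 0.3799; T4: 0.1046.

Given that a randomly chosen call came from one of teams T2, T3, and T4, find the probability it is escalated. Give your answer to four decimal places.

Let S = {T2, T3, T4}.
P(S) = 0.06 + 0.116 + 0.59 = 0.766.
P(E ∩ S) = 0.3506·0.06 + 0.3799·0.116 + 0.1046·0.59 = 0.021036 + 0.0440684 + 0.061714 = 0.1268184.
P(E | S) = 0.1268184 / 0.766 = 0.165559…

P(E|S) ≈ 0.1656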